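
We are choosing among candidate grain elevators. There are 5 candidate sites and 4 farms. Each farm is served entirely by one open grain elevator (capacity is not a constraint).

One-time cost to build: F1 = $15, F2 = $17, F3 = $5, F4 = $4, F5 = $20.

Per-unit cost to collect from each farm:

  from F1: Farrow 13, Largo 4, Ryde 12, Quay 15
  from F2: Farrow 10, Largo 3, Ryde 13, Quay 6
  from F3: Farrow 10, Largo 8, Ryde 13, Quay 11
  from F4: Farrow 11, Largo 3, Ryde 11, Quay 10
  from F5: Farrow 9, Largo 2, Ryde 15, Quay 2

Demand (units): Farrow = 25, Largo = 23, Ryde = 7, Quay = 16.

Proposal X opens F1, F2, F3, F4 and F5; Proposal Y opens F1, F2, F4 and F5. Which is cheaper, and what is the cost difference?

Proposal Y is cheaper by 5.

Proposal X: {F1, F2, F3, F4, F5}: Farrow→F5 9·25=225, Largo→F5 2·23=46, Ryde→F4 11·7=77, Quay→F5 2·16=32. Service 380; fixed 61; total 441.
Proposal Y: {F1, F2, F4, F5}: Farrow→F5 9·25=225, Largo→F5 2·23=46, Ryde→F4 11·7=77, Quay→F5 2·16=32. Service 380; fixed 56; total 436.
Difference: |441 − 436| = 5.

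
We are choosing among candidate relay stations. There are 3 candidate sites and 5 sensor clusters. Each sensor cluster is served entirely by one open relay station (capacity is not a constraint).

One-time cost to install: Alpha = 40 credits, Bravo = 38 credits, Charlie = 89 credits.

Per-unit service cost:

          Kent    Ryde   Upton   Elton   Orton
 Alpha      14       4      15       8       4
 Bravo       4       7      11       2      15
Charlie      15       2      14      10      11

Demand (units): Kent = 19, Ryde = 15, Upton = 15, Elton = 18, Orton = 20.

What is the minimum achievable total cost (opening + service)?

Minimum total cost: 495

For any fixed open set, each sensor cluster goes to its cheapest open site; total = fixed + service.
{Alpha, Bravo}: Kent→Bravo 4·19=76, Ryde→Alpha 4·15=60, Upton→Bravo 11·15=165, Elton→Bravo 2·18=36, Orton→Alpha 4·20=80. Service 417; fixed 78; total 495.
{Alpha, Bravo, Charlie}: Kent→Bravo 4·19=76, Ryde→Charlie 2·15=30, Upton→Bravo 11·15=165, Elton→Bravo 2·18=36, Orton→Alpha 4·20=80. Service 387; fixed 167; total 554.
{Bravo, Charlie}: service 527 + fixed 127 = 654
{Bravo}: service 682 + fixed 38 = 720
(All 7 nonempty subsets were checked; Alpha and Bravo is lowest.)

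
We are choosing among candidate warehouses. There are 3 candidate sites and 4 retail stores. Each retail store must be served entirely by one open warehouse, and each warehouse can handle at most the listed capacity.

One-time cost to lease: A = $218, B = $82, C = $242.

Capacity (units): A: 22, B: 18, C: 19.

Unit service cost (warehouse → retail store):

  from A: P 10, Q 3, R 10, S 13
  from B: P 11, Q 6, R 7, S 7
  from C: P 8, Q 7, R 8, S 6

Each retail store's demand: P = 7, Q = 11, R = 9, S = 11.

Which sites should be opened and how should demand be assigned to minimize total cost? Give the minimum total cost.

Minimum total cost: 577

Open {A, B}: P→B 11·7=77, Q→A 3·11=33, R→A 10·9=90, S→B 7·11=77.
Loads: A carries 20/22, B carries 18/18. Service 277; fixed 300; total 577.
Next best feasible plan costs 616.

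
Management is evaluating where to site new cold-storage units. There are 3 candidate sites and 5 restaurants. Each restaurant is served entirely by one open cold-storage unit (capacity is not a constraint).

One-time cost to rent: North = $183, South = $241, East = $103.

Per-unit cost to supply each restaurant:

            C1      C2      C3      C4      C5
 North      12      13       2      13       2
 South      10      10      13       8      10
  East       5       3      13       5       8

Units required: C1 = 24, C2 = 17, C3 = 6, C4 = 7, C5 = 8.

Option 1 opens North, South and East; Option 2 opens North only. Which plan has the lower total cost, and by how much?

Option 1 is cheaper by 50.

Option 1: {North, South, East}: C1→East 5·24=120, C2→East 3·17=51, C3→North 2·6=12, C4→East 5·7=35, C5→North 2·8=16. Service 234; fixed 527; total 761.
Option 2: {North}: C1→North 12·24=288, C2→North 13·17=221, C3→North 2·6=12, C4→North 13·7=91, C5→North 2·8=16. Service 628; fixed 183; total 811.
Difference: |761 − 811| = 50.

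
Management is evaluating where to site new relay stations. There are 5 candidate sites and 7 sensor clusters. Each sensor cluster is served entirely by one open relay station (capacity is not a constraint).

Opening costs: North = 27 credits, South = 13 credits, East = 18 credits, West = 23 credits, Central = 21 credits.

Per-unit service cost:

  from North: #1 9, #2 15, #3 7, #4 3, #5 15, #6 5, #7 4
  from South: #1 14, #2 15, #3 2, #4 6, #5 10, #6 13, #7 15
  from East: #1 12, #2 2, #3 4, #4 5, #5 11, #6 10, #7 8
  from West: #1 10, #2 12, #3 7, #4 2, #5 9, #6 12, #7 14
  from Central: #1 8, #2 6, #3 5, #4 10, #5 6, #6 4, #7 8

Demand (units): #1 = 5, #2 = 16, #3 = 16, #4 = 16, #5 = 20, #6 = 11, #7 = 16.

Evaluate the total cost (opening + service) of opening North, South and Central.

Each sensor cluster is assigned to its cheapest site among the open ones.
{North, South, Central}: #1→Central 8·5=40, #2→Central 6·16=96, #3→South 2·16=32, #4→North 3·16=48, #5→Central 6·20=120, #6→Central 4·11=44, #7→North 4·16=64. Service 444; fixed 61; total 505.

Total cost: 505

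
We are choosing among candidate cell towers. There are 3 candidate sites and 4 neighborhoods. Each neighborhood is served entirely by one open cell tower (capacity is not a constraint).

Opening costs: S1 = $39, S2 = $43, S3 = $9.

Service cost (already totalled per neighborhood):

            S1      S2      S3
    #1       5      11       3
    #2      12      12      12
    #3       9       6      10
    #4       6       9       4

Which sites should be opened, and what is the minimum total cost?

For any fixed open set, each neighborhood goes to its cheapest open site; total = fixed + service.
{S3}: #1→S3 3, #2→S3 12, #3→S3 10, #4→S3 4. Service 29; fixed 9; total 38.
{S1}: service 32 + fixed 39 = 71
{S1, S3}: #1→S3 3, #2→S1 12, #3→S1 9, #4→S3 4. Service 28; fixed 48; total 76.
{S1, S2, S3}: service 25 + fixed 91 = 116
No other subset beats 38.

Open S3 only; minimum total cost 38.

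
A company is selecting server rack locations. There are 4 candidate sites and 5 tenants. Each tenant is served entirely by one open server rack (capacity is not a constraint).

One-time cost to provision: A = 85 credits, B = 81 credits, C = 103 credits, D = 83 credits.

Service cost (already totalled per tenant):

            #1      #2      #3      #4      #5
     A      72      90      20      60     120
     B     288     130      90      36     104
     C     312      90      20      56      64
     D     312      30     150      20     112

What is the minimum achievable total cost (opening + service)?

For any fixed open set, each tenant goes to its cheapest open site; total = fixed + service.
{A, D}: #1→A 72, #2→D 30, #3→A 20, #4→D 20, #5→D 112. Service 254; fixed 168; total 422.
{A}: service 362 + fixed 85 = 447
{A, C, D}: service 206 + fixed 271 = 477
{A, B, C, D}: service 206 + fixed 352 = 558
No other subset beats 422.

Minimum total cost: 422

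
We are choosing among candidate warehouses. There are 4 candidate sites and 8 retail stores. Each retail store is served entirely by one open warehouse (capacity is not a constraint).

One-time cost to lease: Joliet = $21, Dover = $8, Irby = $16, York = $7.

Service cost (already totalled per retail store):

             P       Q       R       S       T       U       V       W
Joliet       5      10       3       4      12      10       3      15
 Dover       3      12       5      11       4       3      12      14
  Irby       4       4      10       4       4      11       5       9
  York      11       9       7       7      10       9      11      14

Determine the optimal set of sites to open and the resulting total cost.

For any fixed open set, each retail store goes to its cheapest open site; total = fixed + service.
{Dover, Irby}: P→Dover 3, Q→Irby 4, R→Dover 5, S→Irby 4, T→Dover 4, U→Dover 3, V→Irby 5, W→Irby 9. Service 37; fixed 24; total 61.
{Irby}: service 51 + fixed 16 = 67
{Dover, Irby, York}: service 37 + fixed 31 = 68
{Joliet, Dover, Irby, York}: P→Dover 3, Q→Irby 4, R→Joliet 3, S→Joliet 4, T→Dover 4, U→Dover 3, V→Joliet 3, W→Irby 9. Service 33; fixed 52; total 85.
No other subset beats 61.

Open Dover and Irby; minimum total cost 61.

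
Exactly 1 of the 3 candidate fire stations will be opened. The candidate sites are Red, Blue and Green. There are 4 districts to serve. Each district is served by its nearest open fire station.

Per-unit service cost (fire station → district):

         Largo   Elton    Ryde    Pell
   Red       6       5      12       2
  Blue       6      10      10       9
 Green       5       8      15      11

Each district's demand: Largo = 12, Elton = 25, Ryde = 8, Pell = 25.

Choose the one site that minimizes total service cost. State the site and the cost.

Choose Red only; total service cost 343.

With exactly 1 open, each district uses its cheapest among the chosen.
{Red}: Largo→Red 6·12=72, Elton→Red 5·25=125, Ryde→Red 12·8=96, Pell→Red 2·25=50. Service cost 343.
{Blue}: service cost 627
{Green}: service cost 655
Among all 3 size-1 choices, {Red} is lowest.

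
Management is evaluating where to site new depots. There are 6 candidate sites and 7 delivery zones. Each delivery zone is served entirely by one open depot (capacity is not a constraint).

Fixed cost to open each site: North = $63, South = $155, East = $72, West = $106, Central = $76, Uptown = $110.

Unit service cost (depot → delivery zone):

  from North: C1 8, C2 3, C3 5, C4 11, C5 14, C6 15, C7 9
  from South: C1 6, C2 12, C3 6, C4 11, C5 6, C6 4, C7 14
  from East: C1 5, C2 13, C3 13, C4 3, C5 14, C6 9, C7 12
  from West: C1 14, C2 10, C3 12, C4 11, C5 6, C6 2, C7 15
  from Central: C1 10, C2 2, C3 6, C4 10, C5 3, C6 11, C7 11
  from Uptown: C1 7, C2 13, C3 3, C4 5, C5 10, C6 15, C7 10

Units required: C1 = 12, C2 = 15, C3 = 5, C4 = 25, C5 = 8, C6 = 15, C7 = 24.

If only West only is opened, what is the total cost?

Each delivery zone is assigned to its cheapest site among the open ones.
{West}: C1→West 14·12=168, C2→West 10·15=150, C3→West 12·5=60, C4→West 11·25=275, C5→West 6·8=48, C6→West 2·15=30, C7→West 15·24=360. Service 1091; fixed 106; total 1197.

Total cost: 1197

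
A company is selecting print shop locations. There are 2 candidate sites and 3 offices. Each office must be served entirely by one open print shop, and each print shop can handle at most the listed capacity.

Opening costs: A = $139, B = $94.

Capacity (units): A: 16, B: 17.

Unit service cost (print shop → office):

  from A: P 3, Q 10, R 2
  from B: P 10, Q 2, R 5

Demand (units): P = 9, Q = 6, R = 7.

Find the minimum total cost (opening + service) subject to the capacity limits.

Open {A, B}: P→A 3·9=27, Q→B 2·6=12, R→A 2·7=14.
Loads: A carries 16/16, B carries 6/17. Service 53; fixed 233; total 286.
Next best feasible plan costs 307.

Minimum total cost: 286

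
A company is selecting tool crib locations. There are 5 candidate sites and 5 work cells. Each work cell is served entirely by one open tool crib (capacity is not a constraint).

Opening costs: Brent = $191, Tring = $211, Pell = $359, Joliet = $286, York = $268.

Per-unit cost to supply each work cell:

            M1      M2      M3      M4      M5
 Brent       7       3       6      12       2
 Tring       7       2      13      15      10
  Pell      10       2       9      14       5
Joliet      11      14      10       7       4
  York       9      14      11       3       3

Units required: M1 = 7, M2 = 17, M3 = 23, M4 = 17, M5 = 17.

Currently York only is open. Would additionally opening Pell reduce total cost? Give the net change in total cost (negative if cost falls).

No — net change +109 (cost rises by 109).

Current service cost with {York}: 656.
Adding Pell: each work cell re-picks its cheapest; new service cost 406, saving 250.
Extra fixed cost: 359. Net change = 359 − 250 = 109.
(Totals: 924 → 1033.)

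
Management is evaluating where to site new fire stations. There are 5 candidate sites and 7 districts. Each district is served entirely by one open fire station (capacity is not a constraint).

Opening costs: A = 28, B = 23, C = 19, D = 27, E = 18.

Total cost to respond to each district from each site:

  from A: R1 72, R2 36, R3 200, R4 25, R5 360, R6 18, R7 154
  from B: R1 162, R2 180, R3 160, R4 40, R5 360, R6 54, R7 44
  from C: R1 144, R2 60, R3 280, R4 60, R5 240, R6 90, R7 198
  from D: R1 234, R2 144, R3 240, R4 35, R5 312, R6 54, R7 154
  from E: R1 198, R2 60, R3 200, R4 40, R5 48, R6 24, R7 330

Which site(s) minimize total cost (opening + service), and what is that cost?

For any fixed open set, each district goes to its cheapest open site; total = fixed + service.
{A, B, E}: R1→A 72, R2→A 36, R3→B 160, R4→A 25, R5→E 48, R6→A 18, R7→B 44. Service 403; fixed 69; total 472.
{A, B, C, E}: service 403 + fixed 88 = 491
{A, B, D, E}: service 403 + fixed 96 = 499
{A, B, C, D, E}: R1→A 72, R2→A 36, R3→B 160, R4→A 25, R5→E 48, R6→A 18, R7→B 44. Service 403; fixed 115; total 518.
No other subset beats 472.

Open A, B and E; minimum total cost 472.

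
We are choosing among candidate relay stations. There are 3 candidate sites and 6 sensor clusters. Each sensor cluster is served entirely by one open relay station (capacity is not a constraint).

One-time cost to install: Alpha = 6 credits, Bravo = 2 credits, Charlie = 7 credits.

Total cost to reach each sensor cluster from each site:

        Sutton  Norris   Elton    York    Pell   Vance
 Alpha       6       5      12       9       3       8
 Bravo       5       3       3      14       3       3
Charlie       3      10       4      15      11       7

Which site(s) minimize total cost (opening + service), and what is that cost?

Open Bravo only; minimum total cost 33.

For any fixed open set, each sensor cluster goes to its cheapest open site; total = fixed + service.
{Bravo}: Sutton→Bravo 5, Norris→Bravo 3, Elton→Bravo 3, York→Bravo 14, Pell→Bravo 3, Vance→Bravo 3. Service 31; fixed 2; total 33.
{Alpha, Bravo}: service 26 + fixed 8 = 34
{Bravo, Charlie}: service 29 + fixed 9 = 38
{Alpha, Bravo, Charlie}: service 24 + fixed 15 = 39
No other subset beats 33.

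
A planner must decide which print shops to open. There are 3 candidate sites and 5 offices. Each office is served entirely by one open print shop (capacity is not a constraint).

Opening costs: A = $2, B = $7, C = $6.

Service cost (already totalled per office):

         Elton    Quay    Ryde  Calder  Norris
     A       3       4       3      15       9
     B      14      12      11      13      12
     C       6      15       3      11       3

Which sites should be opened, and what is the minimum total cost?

For any fixed open set, each office goes to its cheapest open site; total = fixed + service.
{A, C}: Elton→A 3, Quay→A 4, Ryde→A 3, Calder→C 11, Norris→C 3. Service 24; fixed 8; total 32.
{A}: service 34 + fixed 2 = 36
{A, B, C}: service 24 + fixed 15 = 39
(All 7 nonempty subsets were checked; A and C is lowest.)

Open A and C; minimum total cost 32.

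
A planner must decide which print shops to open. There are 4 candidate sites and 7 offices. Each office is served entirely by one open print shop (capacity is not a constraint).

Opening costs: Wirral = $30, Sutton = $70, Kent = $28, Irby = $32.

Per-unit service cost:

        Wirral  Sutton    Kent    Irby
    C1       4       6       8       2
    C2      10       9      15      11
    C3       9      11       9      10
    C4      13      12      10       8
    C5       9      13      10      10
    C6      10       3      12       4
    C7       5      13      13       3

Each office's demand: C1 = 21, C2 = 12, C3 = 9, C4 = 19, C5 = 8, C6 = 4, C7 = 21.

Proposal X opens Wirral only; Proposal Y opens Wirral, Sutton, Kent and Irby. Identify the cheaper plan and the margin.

Proposal Y is cheaper by 89.

Proposal X: {Wirral}: C1→Wirral 4·21=84, C2→Wirral 10·12=120, C3→Wirral 9·9=81, C4→Wirral 13·19=247, C5→Wirral 9·8=72, C6→Wirral 10·4=40, C7→Wirral 5·21=105. Service 749; fixed 30; total 779.
Proposal Y: {Wirral, Sutton, Kent, Irby}: C1→Irby 2·21=42, C2→Sutton 9·12=108, C3→Wirral 9·9=81, C4→Irby 8·19=152, C5→Wirral 9·8=72, C6→Sutton 3·4=12, C7→Irby 3·21=63. Service 530; fixed 160; total 690.
Difference: |779 − 690| = 89.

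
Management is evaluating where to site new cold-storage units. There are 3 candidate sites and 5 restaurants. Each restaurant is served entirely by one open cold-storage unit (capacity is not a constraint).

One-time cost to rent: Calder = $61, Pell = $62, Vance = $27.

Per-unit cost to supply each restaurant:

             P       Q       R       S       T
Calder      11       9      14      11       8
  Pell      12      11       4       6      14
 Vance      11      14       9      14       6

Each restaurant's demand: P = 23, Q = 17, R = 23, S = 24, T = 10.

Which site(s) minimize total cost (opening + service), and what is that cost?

For any fixed open set, each restaurant goes to its cheapest open site; total = fixed + service.
{Pell, Vance}: P→Vance 11·23=253, Q→Pell 11·17=187, R→Pell 4·23=92, S→Pell 6·24=144, T→Vance 6·10=60. Service 736; fixed 89; total 825.
{Calder, Pell}: P→Calder 11·23=253, Q→Calder 9·17=153, R→Pell 4·23=92, S→Pell 6·24=144, T→Calder 8·10=80. Service 722; fixed 123; total 845.
{Calder, Pell, Vance}: P→Calder 11·23=253, Q→Calder 9·17=153, R→Pell 4·23=92, S→Pell 6·24=144, T→Vance 6·10=60. Service 702; fixed 150; total 852.
{Vance}: service 1094 + fixed 27 = 1121
(All 7 nonempty subsets were checked; Pell and Vance is lowest.)

Open Pell and Vance; minimum total cost 825.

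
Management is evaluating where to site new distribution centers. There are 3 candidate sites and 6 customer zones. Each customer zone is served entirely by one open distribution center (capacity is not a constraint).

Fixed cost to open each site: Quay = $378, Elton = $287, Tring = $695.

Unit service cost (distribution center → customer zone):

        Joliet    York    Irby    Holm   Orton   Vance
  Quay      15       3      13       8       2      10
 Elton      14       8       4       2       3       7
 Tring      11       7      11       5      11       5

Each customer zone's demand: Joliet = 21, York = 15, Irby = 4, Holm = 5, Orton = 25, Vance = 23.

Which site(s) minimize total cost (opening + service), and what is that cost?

Open Elton only; minimum total cost 963.

For any fixed open set, each customer zone goes to its cheapest open site; total = fixed + service.
{Elton}: Joliet→Elton 14·21=294, York→Elton 8·15=120, Irby→Elton 4·4=16, Holm→Elton 2·5=10, Orton→Elton 3·25=75, Vance→Elton 7·23=161. Service 676; fixed 287; total 963.
{Quay}: service 732 + fixed 378 = 1110
{Quay, Elton}: service 576 + fixed 665 = 1241
{Quay, Elton, Tring}: Joliet→Tring 11·21=231, York→Quay 3·15=45, Irby→Elton 4·4=16, Holm→Elton 2·5=10, Orton→Quay 2·25=50, Vance→Tring 5·23=115. Service 467; fixed 1360; total 1827.
No other subset beats 963.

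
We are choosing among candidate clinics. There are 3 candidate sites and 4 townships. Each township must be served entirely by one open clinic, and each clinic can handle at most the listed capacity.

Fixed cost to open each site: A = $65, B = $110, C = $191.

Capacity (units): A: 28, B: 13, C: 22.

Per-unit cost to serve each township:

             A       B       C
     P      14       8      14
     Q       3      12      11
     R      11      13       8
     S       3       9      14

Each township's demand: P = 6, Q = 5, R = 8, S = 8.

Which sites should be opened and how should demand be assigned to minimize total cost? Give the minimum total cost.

Open {A}: P→A 14·6=84, Q→A 3·5=15, R→A 11·8=88, S→A 3·8=24.
Loads: A carries 27/28. Service 211; fixed 65; total 276.
Next best feasible plan costs 350.

Minimum total cost: 276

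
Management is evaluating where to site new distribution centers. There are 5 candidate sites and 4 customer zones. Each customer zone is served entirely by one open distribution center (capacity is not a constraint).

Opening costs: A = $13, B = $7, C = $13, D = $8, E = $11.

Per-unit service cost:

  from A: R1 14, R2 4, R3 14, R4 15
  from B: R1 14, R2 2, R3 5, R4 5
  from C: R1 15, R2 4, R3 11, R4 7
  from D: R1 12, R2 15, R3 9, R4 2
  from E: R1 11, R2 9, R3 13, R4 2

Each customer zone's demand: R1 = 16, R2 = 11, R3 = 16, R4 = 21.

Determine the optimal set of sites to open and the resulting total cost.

Open B and E; minimum total cost 338.

For any fixed open set, each customer zone goes to its cheapest open site; total = fixed + service.
{B, E}: R1→E 11·16=176, R2→B 2·11=22, R3→B 5·16=80, R4→E 2·21=42. Service 320; fixed 18; total 338.
{B, D, E}: R1→E 11·16=176, R2→B 2·11=22, R3→B 5·16=80, R4→D 2·21=42. Service 320; fixed 26; total 346.
{A, B, E}: service 320 + fixed 31 = 351
{A, B, C, D, E}: service 320 + fixed 52 = 372
No other subset beats 338.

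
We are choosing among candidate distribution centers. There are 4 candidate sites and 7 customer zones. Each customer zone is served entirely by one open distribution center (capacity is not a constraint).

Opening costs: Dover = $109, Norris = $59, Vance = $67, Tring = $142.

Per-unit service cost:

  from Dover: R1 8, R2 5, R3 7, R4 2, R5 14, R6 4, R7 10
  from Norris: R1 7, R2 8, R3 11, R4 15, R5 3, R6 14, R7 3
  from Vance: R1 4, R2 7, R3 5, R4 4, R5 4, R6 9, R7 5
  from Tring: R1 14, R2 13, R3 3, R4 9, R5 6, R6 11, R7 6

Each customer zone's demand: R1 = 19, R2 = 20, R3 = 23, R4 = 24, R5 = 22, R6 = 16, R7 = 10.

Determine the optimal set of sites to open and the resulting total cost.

Open Dover and Vance; minimum total cost 717.

For any fixed open set, each customer zone goes to its cheapest open site; total = fixed + service.
{Dover, Vance}: R1→Vance 4·19=76, R2→Dover 5·20=100, R3→Vance 5·23=115, R4→Dover 2·24=48, R5→Vance 4·22=88, R6→Dover 4·16=64, R7→Vance 5·10=50. Service 541; fixed 176; total 717.
{Dover, Norris, Vance}: service 499 + fixed 235 = 734
{Dover, Norris}: service 602 + fixed 168 = 770
{Dover, Norris, Vance, Tring}: service 453 + fixed 377 = 830
(All 15 nonempty subsets were checked; Dover and Vance is lowest.)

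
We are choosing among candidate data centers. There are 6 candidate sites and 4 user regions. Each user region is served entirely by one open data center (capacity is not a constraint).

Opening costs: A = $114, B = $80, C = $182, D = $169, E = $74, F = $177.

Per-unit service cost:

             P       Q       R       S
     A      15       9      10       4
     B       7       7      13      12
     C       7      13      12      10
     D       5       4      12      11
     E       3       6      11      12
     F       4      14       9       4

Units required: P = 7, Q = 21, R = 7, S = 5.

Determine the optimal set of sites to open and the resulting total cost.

For any fixed open set, each user region goes to its cheapest open site; total = fixed + service.
{E}: P→E 3·7=21, Q→E 6·21=126, R→E 11·7=77, S→E 12·5=60. Service 284; fixed 74; total 358.
{A, E}: service 237 + fixed 188 = 425
{B}: P→B 7·7=49, Q→B 7·21=147, R→B 13·7=91, S→B 12·5=60. Service 347; fixed 80; total 427.
{A, B, C, D, E, F}: service 188 + fixed 796 = 984
No other subset beats 358.

Open E only; minimum total cost 358.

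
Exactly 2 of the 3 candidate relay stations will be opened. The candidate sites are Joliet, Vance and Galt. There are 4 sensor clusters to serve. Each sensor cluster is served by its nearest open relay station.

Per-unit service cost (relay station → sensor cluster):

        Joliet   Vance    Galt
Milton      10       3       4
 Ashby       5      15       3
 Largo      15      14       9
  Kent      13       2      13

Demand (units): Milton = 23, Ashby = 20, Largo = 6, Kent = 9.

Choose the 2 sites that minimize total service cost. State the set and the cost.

Choose Vance and Galt; total service cost 201.

With exactly 2 open, each sensor cluster uses its cheapest among the chosen.
{Vance, Galt}: Milton→Vance 3·23=69, Ashby→Galt 3·20=60, Largo→Galt 9·6=54, Kent→Vance 2·9=18. Service cost 201.
{Joliet, Vance}: service cost 271
{Joliet, Galt}: service cost 323
Among all 3 size-2 choices, {Vance, Galt} is lowest.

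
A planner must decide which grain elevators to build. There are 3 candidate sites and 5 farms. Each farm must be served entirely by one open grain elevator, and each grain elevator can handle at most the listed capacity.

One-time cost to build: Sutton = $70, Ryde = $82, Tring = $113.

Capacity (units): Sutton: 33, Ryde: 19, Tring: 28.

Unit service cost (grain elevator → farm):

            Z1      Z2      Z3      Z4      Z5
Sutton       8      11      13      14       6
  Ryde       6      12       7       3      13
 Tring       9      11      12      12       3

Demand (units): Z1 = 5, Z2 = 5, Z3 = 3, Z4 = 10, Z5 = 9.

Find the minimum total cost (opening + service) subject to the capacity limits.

Minimum total cost: 342

Open {Sutton, Ryde}: Z1→Ryde 6·5=30, Z2→Sutton 11·5=55, Z3→Ryde 7·3=21, Z4→Ryde 3·10=30, Z5→Sutton 6·9=54.
Loads: Sutton carries 14/33, Ryde carries 18/19. Service 190; fixed 152; total 342.
Next best feasible plan costs 352.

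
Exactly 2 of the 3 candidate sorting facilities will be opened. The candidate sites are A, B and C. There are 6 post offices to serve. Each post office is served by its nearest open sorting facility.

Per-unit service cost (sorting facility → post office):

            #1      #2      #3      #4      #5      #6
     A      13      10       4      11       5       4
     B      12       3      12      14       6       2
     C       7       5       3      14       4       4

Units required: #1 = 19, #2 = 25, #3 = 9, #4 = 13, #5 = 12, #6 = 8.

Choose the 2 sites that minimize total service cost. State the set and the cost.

With exactly 2 open, each post office uses its cheapest among the chosen.
{B, C}: #1→C 7·19=133, #2→B 3·25=75, #3→C 3·9=27, #4→B 14·13=182, #5→C 4·12=48, #6→B 2·8=16. Service cost 481.
{A, C}: service cost 508
{A, B}: service cost 558
Among all 3 size-2 choices, {B, C} is lowest.

Choose B and C; total service cost 481.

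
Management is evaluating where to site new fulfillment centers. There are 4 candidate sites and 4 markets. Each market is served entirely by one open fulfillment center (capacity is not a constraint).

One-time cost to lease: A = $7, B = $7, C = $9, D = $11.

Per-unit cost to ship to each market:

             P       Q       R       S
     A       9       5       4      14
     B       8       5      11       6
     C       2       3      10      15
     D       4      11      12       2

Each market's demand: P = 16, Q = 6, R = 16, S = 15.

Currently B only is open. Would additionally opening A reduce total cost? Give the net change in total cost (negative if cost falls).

Current service cost with {B}: 424.
Adding A: each market re-picks its cheapest; new service cost 312, saving 112.
Extra fixed cost: 7. Net change = 7 − 112 = -105.
(Totals: 431 → 326.)

Yes — net change −105 (cost falls by 105).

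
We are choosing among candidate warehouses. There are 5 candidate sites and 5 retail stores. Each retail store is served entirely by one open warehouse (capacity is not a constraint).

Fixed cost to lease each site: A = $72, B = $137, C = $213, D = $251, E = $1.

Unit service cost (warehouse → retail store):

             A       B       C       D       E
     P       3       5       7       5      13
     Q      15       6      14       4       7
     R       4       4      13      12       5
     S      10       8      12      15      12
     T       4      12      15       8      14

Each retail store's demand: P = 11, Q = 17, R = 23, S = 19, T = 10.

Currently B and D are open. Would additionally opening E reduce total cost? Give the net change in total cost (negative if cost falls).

No — net change +1 (cost rises by 1).

Current service cost with {B, D}: 447.
Adding E: each retail store re-picks its cheapest; new service cost 447, saving 0.
Extra fixed cost: 1. Net change = 1 − 0 = 1.
(Totals: 835 → 836.)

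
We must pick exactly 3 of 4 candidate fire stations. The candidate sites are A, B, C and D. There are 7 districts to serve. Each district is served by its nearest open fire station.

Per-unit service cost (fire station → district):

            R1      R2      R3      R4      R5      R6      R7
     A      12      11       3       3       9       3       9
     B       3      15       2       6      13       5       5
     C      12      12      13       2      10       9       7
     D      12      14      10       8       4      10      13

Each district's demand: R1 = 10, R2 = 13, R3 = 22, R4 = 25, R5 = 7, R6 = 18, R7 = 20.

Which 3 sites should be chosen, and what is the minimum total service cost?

With exactly 3 open, each district uses its cheapest among the chosen.
{A, B, D}: R1→B 3·10=30, R2→A 11·13=143, R3→B 2·22=44, R4→A 3·25=75, R5→D 4·7=28, R6→A 3·18=54, R7→B 5·20=100. Service cost 474.
{A, B, C}: service cost 484
{B, C, D}: service cost 498
Among all 4 size-3 choices, {A, B, D} is lowest.

Choose A, B and D; total service cost 474.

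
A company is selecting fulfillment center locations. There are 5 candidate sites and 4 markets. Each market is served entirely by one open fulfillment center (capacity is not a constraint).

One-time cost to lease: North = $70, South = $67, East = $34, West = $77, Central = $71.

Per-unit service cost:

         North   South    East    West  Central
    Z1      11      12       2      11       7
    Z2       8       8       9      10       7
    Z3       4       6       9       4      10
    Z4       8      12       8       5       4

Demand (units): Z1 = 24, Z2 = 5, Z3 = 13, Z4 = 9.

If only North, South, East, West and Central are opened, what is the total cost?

Total cost: 490

Each market is assigned to its cheapest site among the open ones.
{North, South, East, West, Central}: Z1→East 2·24=48, Z2→Central 7·5=35, Z3→North 4·13=52, Z4→Central 4·9=36. Service 171; fixed 319; total 490.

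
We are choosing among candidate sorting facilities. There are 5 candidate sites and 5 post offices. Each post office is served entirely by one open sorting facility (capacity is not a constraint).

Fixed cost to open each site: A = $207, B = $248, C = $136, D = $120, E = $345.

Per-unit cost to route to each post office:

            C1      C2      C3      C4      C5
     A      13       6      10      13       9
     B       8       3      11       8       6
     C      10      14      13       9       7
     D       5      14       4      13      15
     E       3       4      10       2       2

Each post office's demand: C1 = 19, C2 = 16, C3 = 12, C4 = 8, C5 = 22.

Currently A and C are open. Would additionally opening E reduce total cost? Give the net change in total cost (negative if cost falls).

No — net change +14 (cost rises by 14).

Current service cost with {A, C}: 632.
Adding E: each post office re-picks its cheapest; new service cost 301, saving 331.
Extra fixed cost: 345. Net change = 345 − 331 = 14.
(Totals: 975 → 989.)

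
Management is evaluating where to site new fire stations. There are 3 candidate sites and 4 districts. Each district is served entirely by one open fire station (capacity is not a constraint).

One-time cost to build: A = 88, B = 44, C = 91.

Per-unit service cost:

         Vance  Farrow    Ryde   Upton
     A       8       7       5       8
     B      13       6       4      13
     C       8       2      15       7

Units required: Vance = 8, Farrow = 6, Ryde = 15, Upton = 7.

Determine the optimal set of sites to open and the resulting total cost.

For any fixed open set, each district goes to its cheapest open site; total = fixed + service.
{B, C}: Vance→C 8·8=64, Farrow→C 2·6=12, Ryde→B 4·15=60, Upton→C 7·7=49. Service 185; fixed 135; total 320.
{A}: service 237 + fixed 88 = 325
{B}: service 291 + fixed 44 = 335
{A, B, C}: service 185 + fixed 223 = 408
(All 7 nonempty subsets were checked; B and C is lowest.)

Open B and C; minimum total cost 320.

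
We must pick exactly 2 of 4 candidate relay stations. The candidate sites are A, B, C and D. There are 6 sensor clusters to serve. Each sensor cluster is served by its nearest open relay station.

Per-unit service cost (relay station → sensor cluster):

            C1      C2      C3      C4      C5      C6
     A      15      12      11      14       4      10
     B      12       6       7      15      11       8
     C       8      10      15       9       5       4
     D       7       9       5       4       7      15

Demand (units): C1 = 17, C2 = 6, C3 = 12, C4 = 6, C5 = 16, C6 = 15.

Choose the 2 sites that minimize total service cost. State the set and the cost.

Choose C and D; total service cost 397.

With exactly 2 open, each sensor cluster uses its cheapest among the chosen.
{C, D}: C1→D 7·17=119, C2→D 9·6=54, C3→D 5·12=60, C4→D 4·6=24, C5→C 5·16=80, C6→C 4·15=60. Service cost 397.
{B, C}: service cost 450
{A, D}: service cost 471
Among all 6 size-2 choices, {C, D} is lowest.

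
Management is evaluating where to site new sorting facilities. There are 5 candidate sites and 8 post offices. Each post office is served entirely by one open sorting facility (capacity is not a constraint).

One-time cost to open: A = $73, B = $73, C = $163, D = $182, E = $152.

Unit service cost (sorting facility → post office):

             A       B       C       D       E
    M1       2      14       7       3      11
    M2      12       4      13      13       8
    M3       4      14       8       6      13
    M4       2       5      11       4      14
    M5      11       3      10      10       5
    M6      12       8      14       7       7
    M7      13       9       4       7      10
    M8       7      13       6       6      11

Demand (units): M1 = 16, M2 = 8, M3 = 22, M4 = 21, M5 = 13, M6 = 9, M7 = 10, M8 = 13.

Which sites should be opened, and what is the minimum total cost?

Open A and B; minimum total cost 632.

For any fixed open set, each post office goes to its cheapest open site; total = fixed + service.
{A, B}: M1→A 2·16=32, M2→B 4·8=32, M3→A 4·22=88, M4→A 2·21=42, M5→B 3·13=39, M6→B 8·9=72, M7→B 9·10=90, M8→A 7·13=91. Service 486; fixed 146; total 632.
{A, B, C}: service 423 + fixed 309 = 732
{A, E}: service 545 + fixed 225 = 770
{A, B, C, D, E}: service 414 + fixed 643 = 1057
No other subset beats 632.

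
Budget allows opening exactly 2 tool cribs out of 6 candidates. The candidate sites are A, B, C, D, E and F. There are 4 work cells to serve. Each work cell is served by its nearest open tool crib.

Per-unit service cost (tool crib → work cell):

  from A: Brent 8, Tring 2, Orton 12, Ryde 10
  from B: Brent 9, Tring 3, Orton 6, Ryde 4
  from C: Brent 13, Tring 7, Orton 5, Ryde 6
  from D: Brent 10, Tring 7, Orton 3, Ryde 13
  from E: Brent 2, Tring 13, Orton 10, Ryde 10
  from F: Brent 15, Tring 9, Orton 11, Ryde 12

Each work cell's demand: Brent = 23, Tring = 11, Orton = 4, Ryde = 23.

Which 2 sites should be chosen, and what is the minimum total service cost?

With exactly 2 open, each work cell uses its cheapest among the chosen.
{B, E}: Brent→E 2·23=46, Tring→B 3·11=33, Orton→B 6·4=24, Ryde→B 4·23=92. Service cost 195.
{C, E}: service cost 281
{A, B}: service cost 322
Among all 15 size-2 choices, {B, E} is lowest.

Choose B and E; total service cost 195.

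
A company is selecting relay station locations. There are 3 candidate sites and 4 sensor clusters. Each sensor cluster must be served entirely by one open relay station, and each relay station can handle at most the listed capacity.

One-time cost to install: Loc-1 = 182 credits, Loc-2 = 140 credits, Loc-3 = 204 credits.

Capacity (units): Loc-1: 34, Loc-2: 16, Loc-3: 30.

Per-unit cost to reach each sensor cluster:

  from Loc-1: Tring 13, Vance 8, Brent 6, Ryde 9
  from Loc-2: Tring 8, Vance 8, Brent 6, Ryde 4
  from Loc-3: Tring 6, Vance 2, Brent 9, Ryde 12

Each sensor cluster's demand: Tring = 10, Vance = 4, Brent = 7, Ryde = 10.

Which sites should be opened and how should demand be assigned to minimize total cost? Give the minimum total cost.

Minimum total cost: 476

Open {Loc-1}: Tring→Loc-1 13·10=130, Vance→Loc-1 8·4=32, Brent→Loc-1 6·7=42, Ryde→Loc-1 9·10=90.
Loads: Loc-1 carries 31/34. Service 294; fixed 182; total 476.
Next best feasible plan costs 515.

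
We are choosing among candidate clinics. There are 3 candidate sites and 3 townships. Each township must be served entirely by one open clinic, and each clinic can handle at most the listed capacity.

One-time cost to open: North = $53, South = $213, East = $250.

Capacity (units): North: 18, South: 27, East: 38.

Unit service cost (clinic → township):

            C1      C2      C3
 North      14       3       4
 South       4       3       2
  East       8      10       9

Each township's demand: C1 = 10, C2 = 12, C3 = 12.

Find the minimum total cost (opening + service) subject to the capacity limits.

Open {North, South}: C1→South 4·10=40, C2→North 3·12=36, C3→South 2·12=24.
Loads: North carries 12/18, South carries 22/27. Service 100; fixed 266; total 366.
Next best feasible plan costs 390.

Minimum total cost: 366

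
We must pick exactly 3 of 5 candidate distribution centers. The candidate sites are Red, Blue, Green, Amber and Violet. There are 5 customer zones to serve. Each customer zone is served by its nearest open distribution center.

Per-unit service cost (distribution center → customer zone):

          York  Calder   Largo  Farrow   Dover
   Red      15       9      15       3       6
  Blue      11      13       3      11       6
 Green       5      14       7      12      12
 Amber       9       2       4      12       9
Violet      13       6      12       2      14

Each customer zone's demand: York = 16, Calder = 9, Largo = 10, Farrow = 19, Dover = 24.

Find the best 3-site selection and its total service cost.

With exactly 3 open, each customer zone uses its cheapest among the chosen.
{Red, Green, Amber}: York→Green 5·16=80, Calder→Amber 2·9=18, Largo→Amber 4·10=40, Farrow→Red 3·19=57, Dover→Red 6·24=144. Service cost 339.
{Blue, Green, Violet}: service cost 346
{Blue, Amber, Violet}: service cost 374
Among all 10 size-3 choices, {Red, Green, Amber} is lowest.

Choose Red, Green and Amber; total service cost 339.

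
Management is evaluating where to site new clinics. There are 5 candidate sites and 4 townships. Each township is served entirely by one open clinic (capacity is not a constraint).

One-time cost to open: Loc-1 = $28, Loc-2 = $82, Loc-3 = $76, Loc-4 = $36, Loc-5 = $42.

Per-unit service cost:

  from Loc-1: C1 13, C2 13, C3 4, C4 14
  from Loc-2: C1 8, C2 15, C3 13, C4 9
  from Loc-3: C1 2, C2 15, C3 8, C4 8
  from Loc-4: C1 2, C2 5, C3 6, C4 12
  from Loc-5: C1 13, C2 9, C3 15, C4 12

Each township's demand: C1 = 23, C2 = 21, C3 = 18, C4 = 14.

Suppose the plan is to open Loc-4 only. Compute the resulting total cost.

Each township is assigned to its cheapest site among the open ones.
{Loc-4}: C1→Loc-4 2·23=46, C2→Loc-4 5·21=105, C3→Loc-4 6·18=108, C4→Loc-4 12·14=168. Service 427; fixed 36; total 463.

Total cost: 463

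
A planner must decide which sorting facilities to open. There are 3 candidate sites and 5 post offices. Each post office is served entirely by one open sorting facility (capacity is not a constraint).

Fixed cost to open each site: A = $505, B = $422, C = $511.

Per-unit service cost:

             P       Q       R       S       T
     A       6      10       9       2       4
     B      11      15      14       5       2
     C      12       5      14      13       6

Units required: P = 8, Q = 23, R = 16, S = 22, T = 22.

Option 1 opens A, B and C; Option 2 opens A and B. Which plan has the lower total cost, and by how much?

Option 1: {A, B, C}: P→A 6·8=48, Q→C 5·23=115, R→A 9·16=144, S→A 2·22=44, T→B 2·22=44. Service 395; fixed 1438; total 1833.
Option 2: {A, B}: P→A 6·8=48, Q→A 10·23=230, R→A 9·16=144, S→A 2·22=44, T→B 2·22=44. Service 510; fixed 927; total 1437.
Difference: |1833 − 1437| = 396.

Option 2 is cheaper by 396.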